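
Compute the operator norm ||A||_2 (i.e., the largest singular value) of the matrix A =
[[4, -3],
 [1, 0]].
||A||_2 = sqrt((26 + sqrt(640))/2) ≈ 5.0645 (= sqrt(largest eigenvalue of A^T A))

||A||_2 = sigma_max(A) = sqrt(lambda_max(A^T A)). Form the symmetric matrix M = A^T A =
[[17, -12],
 [-12, 9]].
Its characteristic polynomial (trace, determinant of M give the coefficients) is
  p(λ) = det(λ I - M) = λ^2 - 26λ + 9.
For λ^2 - 26λ + 9 the discriminant is 640. It is nonnegative but not a perfect square, so the roots are real and irrational: λ = (26 ± sqrt(640))/2 ≈ 25.6491, 0.3509.
So the eigenvalues of A^T A are ≈ 0.3509, 25.6491 (all ≥ 0, as they must be for A^T A). The largest is λ_max = (26 + sqrt(640))/2 ≈ 25.6491, hence ||A||_2 = sqrt(λ_max) = sqrt((26 + sqrt(640))/2) ≈ 5.0645.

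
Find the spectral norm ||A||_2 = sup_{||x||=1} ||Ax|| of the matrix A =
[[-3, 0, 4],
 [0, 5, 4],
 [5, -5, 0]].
||A||_2 ≈ 8.9219 (= sqrt(largest eigenvalue of A^T A))

||A||_2 = sigma_max(A) = sqrt(lambda_max(A^T A)). Form the symmetric matrix M = A^T A =
[[34, -25, -12],
 [-25, 50, 20],
 [-12, 20, 32]].
Its characteristic polynomial (trace, sum of principal 2x2 minors, determinant of M give the coefficients) is
  p(λ) = det(λ I - M) = λ^3 - 116λ^2 + 3219λ - 25600.
No integer candidate from the rational root theorem (±divisors of 25600) is a root, so the roots are irrational. The cubic discriminant is Δ = 544030180 > 0, so there are three distinct real roots. p(15) = -40 and p(16) = 304 have opposite signs, so a root lies in (15, 16); Newton's method refines it to λ ≈ 15.0983. p(21) = 104 and p(22) = -278 have opposite signs, so a root lies in (21, 22); Newton's method refines it to λ ≈ 21.3007. p(79) = -2216 and p(80) = 1520 have opposite signs, so a root lies in (79, 80); Newton's method refines it to λ ≈ 79.601. Check (Vieta): the three roots sum to 116, matching tr M = 116.
So the eigenvalues of A^T A are ≈ 15.0983, 21.3007, 79.601 (all ≥ 0, as they must be for A^T A). The largest is λ_max ≈ 79.601, hence ||A||_2 = sqrt(λ_max) ≈ 8.9219.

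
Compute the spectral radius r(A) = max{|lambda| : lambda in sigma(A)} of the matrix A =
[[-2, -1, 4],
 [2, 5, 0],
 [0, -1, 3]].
r(A) ≈ 4.0562

The eigenvalues of A are the roots of its characteristic polynomial. With M = A (coefficients from the trace, the sum of principal 2x2 minors, and det A):
  p(λ) = det(λ I - M) = λ^3 - 6λ^2 + λ + 32.
No integer candidate from the rational root theorem (±divisors of 32) is a root, so the roots are irrational. The cubic discriminant is Δ = -3424 < 0, so there is one real root and a complex-conjugate pair. p(-2) = -2 and p(-1) = 24 have opposite signs, so a root lies in (-2, -1); Newton's method refines it to λ ≈ -1.945. Dividing out (λ - (-1.945)) leaves approximately λ^2 - 7.945λ + 16.4527. For λ^2 - 7.945λ + 16.4527 the discriminant is -2.6883. It is negative, so the remaining roots are the complex-conjugate pair λ ≈ 3.9725 ± 0.8198i. Their product equals the constant term, so |λ|^2 ≈ 16.4527 and |λ| ≈ 4.0562.
Thus the eigenvalues (to 4 decimals) are -1.945 (modulus 1.945); 3.9725 ± 0.8198i (modulus 4.0562). The spectral radius is the largest modulus: r(A) ≈ 4.0562. (Cross-check: r(A) ≤ ||A||_2 ≈ 6.2916; equality holds whenever A is normal, though it can also hold for some non-normal A.)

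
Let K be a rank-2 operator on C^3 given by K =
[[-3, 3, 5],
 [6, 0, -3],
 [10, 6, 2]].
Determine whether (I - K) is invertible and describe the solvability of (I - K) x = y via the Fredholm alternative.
(I - K) is invertible (det(I - K) = -54 ≠ 0), so for every y in C^3 the equation (I - K) x = y has a unique solution.

K has rank 2 and factors as K = U V^T = u1 v1^T + u2 v2^T with u1 = (1, 0, 2), v1 = (3, 3, 2), u2 = (-3, 3, 2), v2 = (2, 0, -1) (multiplying out reproduces the displayed K). The nonzero eigenvalues of U V^T coincide with those of the 2 x 2 matrix G = V^T U = [[v1·u1, v1·u2], [v2·u1, v2·u2]] = [[7, 4], [0, -8]], and by the Sylvester determinant identity det(I_3 - U V^T) = det(I_2 - V^T U) = det([[-6, -4], [0, 9]]) = (-6)(9) - (-4)(0) = -54. (Direct check: I - K =
[[4, -3, -5],
 [-6, 1, 3],
 [-10, -6, -1]]
has determinant -54.) The finite-dimensional Fredholm alternative says: either (I - K) is invertible, or ker(I - K) ≠ {0} and then range(I - K) = ker((I - K)^*)^⊥, with dim ker(I - K) = dim ker((I - K)^*). Since det(I - K) ≠ 0, 1 is not an eigenvalue of K and ker(I - K) = {0}, so we are in the first case: for every y there is a unique x = (I - K)^(-1) y. (Explicitly, by the Woodbury identity, (I - U V^T)^(-1) = I + U (I_2 - G)^(-1) V^T.)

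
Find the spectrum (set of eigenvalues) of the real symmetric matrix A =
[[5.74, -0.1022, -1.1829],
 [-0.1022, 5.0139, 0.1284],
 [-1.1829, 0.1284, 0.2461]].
sigma(A) ≈ {0, 5, 6}

A is real symmetric, so its spectrum consists of real eigenvalues. Expanding the characteristic polynomial of the displayed matrix gives
  det(λ I - A) = p(λ) = λ^3 + (-11)λ^2 + (30)λ + (0).
Solving p(λ) = 0 yields eigenvalues ≈ 0, 5, 6. (A is shown rounded to 4 decimals, so these recover the underlying integer eigenvalues to within that precision.)
Verification: the trace of A = 11 equals the sum of eigenvalues 11, and det(A) ≈ 0.0008 matches the eigenvalue product 0.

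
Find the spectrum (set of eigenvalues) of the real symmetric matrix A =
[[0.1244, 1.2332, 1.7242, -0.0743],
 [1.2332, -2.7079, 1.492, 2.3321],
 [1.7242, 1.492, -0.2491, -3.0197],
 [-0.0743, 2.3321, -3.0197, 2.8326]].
sigma(A) ≈ {-5, -2, 2, 5}

A is real symmetric, so its spectrum consists of real eigenvalues. Expanding the characteristic polynomial of the displayed matrix gives
  det(λ I - A) = p(λ) = λ^4 + (0)λ^3 + (-29)λ^2 + (0)λ + (99.9972).
Solving p(λ) = 0 yields eigenvalues ≈ -5, -2, 2, 5. (A is shown rounded to 4 decimals, so these recover the underlying integer eigenvalues to within that precision.)
Verification: the trace of A = 0 equals the sum of eigenvalues 0, and det(A) ≈ 99.9972 matches the eigenvalue product 100.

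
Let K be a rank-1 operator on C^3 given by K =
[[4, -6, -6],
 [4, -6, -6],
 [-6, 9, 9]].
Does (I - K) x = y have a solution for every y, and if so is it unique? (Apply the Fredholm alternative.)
(I - K) is invertible (det(I - K) = -6 ≠ 0), so for every y in C^3 the equation (I - K) x = y has a unique solution.

K has rank 1, so it is an outer product K = u v^T: every row of K is a multiple of one row vector. Reading off the entries, u = (-2, -2, 3) and v = (-2, 3, 3) (row i of K equals u_i·v^T). A rank-one matrix u v^T satisfies K u = u (v·u) and kills the (2)-dimensional subspace v^⊥, so its characteristic polynomial is lambda^2 (lambda - v·u) with v·u = tr K = 7. Hence the eigenvalues of I - K are 1 (multiplicity 2) and 1 - (7) = -6, so det(I - K) = -6. (Direct check: I - K =
[[-3, 6, 6],
 [-4, 7, 6],
 [6, -9, -8]]
has determinant -6.) The finite-dimensional Fredholm alternative says: either (I - K) is invertible, or ker(I - K) ≠ {0} and then range(I - K) = ker((I - K)^*)^⊥, with dim ker(I - K) = dim ker((I - K)^*). Since det(I - K) ≠ 0, 1 is not an eigenvalue of K and ker(I - K) = {0}, so we are in the first case: for every y there is a unique x = (I - K)^(-1) y. Explicitly, by the Sherman–Morrison formula, (I - u v^T)^(-1) = I + u v^T/(1 - v·u), i.e. (I - K)^(-1) = I + K/(-6).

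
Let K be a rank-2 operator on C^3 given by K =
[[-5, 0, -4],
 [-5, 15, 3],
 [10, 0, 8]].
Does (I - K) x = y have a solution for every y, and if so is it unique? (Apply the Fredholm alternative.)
(I - K) is invertible (det(I - K) = 28 ≠ 0), so for every y in C^3 the equation (I - K) x = y has a unique solution.

K has rank 2 and factors as K = U V^T = u1 v1^T + u2 v2^T with u1 = (-1, 2, 2), v1 = (2, 3, 3), u2 = (-1, -3, 2), v2 = (3, -3, 1) (multiplying out reproduces the displayed K). The nonzero eigenvalues of U V^T coincide with those of the 2 x 2 matrix G = V^T U = [[v1·u1, v1·u2], [v2·u1, v2·u2]] = [[10, -5], [-7, 8]], and by the Sylvester determinant identity det(I_3 - U V^T) = det(I_2 - V^T U) = det([[-9, 5], [7, -7]]) = (-9)(-7) - (5)(7) = 28. (Direct check: I - K =
[[6, 0, 4],
 [5, -14, -3],
 [-10, 0, -7]]
has determinant 28.) The finite-dimensional Fredholm alternative says: either (I - K) is invertible, or ker(I - K) ≠ {0} and then range(I - K) = ker((I - K)^*)^⊥, with dim ker(I - K) = dim ker((I - K)^*). Since det(I - K) ≠ 0, 1 is not an eigenvalue of K and ker(I - K) = {0}, so we are in the first case: for every y there is a unique x = (I - K)^(-1) y. (Explicitly, by the Woodbury identity, (I - U V^T)^(-1) = I + U (I_2 - G)^(-1) V^T.)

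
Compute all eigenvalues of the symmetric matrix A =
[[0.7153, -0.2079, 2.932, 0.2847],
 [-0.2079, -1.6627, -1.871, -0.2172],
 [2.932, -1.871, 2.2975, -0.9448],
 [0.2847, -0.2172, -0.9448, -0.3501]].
sigma(A) ≈ {-3, -1, 0, 5}

A is real symmetric, so its spectrum consists of real eigenvalues. Expanding the characteristic polynomial of the displayed matrix gives
  det(λ I - A) = p(λ) = λ^4 + (-1)λ^3 + (-17)λ^2 + (-15)λ + (0).
Solving p(λ) = 0 yields eigenvalues ≈ -3, -1, 0, 5. (A is shown rounded to 4 decimals, so these recover the underlying integer eigenvalues to within that precision.)
Verification: the trace of A = 1 equals the sum of eigenvalues 1, and det(A) ≈ 0.0003 matches the eigenvalue product 0.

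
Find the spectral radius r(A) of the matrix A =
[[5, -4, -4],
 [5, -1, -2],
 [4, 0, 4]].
r(A) ≈ 5.8437

The eigenvalues of A are the roots of its characteristic polynomial. With M = A (coefficients from the trace, the sum of principal 2x2 minors, and det A):
  p(λ) = det(λ I - M) = λ^3 - 8λ^2 + 47λ - 76.
No integer candidate from the rational root theorem (±divisors of 76) is a root, so the roots are irrational. The cubic discriminant is Δ = -71148 < 0, so there is one real root and a complex-conjugate pair. p(2) = -6 and p(3) = 20 have opposite signs, so a root lies in (2, 3); Newton's method refines it to λ ≈ 2.2256. Dividing out (λ - (2.2256)) leaves approximately λ^2 - 5.7744λ + 34.1486. For λ^2 - 5.7744λ + 34.1486 the discriminant is -103.2504. It is negative, so the remaining roots are the complex-conjugate pair λ ≈ 2.8872 ± 5.0806i. Their product equals the constant term, so |λ|^2 ≈ 34.1486 and |λ| ≈ 5.8437.
Thus the eigenvalues (to 4 decimals) are 2.2256 (modulus 2.2256); 2.8872 ± 5.0806i (modulus 5.8437). The spectral radius is the largest modulus: r(A) ≈ 5.8437. (Cross-check: r(A) ≤ ||A||_2 ≈ 9.2121; equality holds whenever A is normal, though it can also hold for some non-normal A.)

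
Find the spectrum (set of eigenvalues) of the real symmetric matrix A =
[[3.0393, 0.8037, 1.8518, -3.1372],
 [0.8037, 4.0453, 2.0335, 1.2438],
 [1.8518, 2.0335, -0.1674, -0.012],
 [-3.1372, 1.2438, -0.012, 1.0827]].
sigma(A) ≈ {-2, -1, 5, 6}

A is real symmetric, so its spectrum consists of real eigenvalues. Expanding the characteristic polynomial of the displayed matrix gives
  det(λ I - A) = p(λ) = λ^4 + (-8)λ^3 + (-1.0013)λ^2 + (68.0024)λ + (60.0073).
Solving p(λ) = 0 yields eigenvalues ≈ -2, -1, 5, 6. (A is shown rounded to 4 decimals, so these recover the underlying integer eigenvalues to within that precision.)
Verification: the trace of A = 8 equals the sum of eigenvalues 8, and det(A) ≈ 60.0073 matches the eigenvalue product 60.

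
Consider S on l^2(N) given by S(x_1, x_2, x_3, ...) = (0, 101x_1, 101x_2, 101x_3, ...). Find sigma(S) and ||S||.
sigma(S) = closed disk {z in C : |z| ≤ 101}; ||S|| = 101

Note S = 101·U where U is the unit right shift (U x)_k = x_{k-1} (with x_0 := 0); so ||S|| = 101||U|| and sigma(S) = 101·sigma(U). ||S x||^2 = sum_{k≥1} |101x_k|^2 = 10201||x||^2, so ||S|| = 101 and sigma(S) ⊂ {|z| ≤ 101}. For any |lambda| < 101, the equation (S - lambda I) x = 0 forces x_1 = 0, then 101x_k = lambda x_{k+1} ⇒ x = 0, so S has no eigenvalues. But (S - lambda I) is not surjective for |lambda| < 101: solving (S - lambda I) x = e_1 would require x_n proportional to (lambda/101)^(-n), which is not in l^2. So every |lambda| < 101 lies in the residual spectrum. The boundary |lambda| = 101 is in the approximate point spectrum (the spectrum is closed). Hence sigma(S) is the closed disk of radius 101.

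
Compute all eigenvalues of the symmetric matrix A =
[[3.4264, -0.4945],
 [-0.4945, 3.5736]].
sigma(A) ≈ {3, 4}

A is real symmetric, so its spectrum consists of real eigenvalues. Expanding the characteristic polynomial of the displayed matrix gives
  det(λ I - A) = p(λ) = λ^2 + (-7)λ + (12).
Solving p(λ) = 0 yields eigenvalues ≈ 3, 4. (A is shown rounded to 4 decimals, so these recover the underlying integer eigenvalues to within that precision.)
Verification: the trace of A = 7 equals the sum of eigenvalues 7, and det(A) ≈ 12.0001 matches the eigenvalue product 12.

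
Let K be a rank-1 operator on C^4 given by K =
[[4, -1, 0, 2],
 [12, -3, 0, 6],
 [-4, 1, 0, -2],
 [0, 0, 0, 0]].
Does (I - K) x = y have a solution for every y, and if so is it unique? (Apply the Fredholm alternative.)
(I - K) is singular (det(I - K) = 0, i.e. 1 ∈ sigma(K)). (I - K) x = y is solvable iff y ⊥ ker((I - K)^*) = span{(4, -1, 0, 2)}, i.e. iff 4y_1 - y_2 + 2y_4 = 0. When solvable, the solutions are x = y + c·(1, 3, -1, 0), c arbitrary (ker(I - K) = span{(1, 3, -1, 0)}, dimension 1).

K has rank 1, so it is an outer product K = u v^T: every row of K is a multiple of one row vector. Reading off the entries, u = (1, 3, -1, 0) and v = (4, -1, 0, 2) (row i of K equals u_i·v^T). A rank-one matrix u v^T satisfies K u = u (v·u) and kills the (3)-dimensional subspace v^⊥, so its characteristic polynomial is lambda^3 (lambda - v·u) with v·u = tr K = 1. Hence the eigenvalues of I - K are 1 (multiplicity 3) and 1 - (1) = 0, so det(I - K) = 0. (Direct check: I - K =
[[-3, 1, 0, -2],
 [-12, 4, 0, -6],
 [4, -1, 1, 2],
 [0, 0, 0, 1]]
has determinant 0.) So 1 is an eigenvalue of K and (I - K) is not invertible. The finite-dimensional Fredholm alternative says: either (I - K) is invertible, or ker(I - K) ≠ {0} and then range(I - K) = ker((I - K)^*)^⊥, with dim ker(I - K) = dim ker((I - K)^*). We are in the second case, so we need both kernels. Kernel of I - K: (I - K) u = u - u (v·u) = u - u = 0, so ker(I - K) = span{u} = span{(1, 3, -1, 0)} (it is exactly 1-dimensional because rank(I - K) = 3). Kernel of the adjoint: K is real, so (I - K)^* = I - K^T = I - v u^T, and (I - v u^T) v = v - v (u·v) = 0; hence ker((I - K)^*) = span{v} = span{(4, -1, 0, 2)}. Therefore (I - K) x = y is solvable iff <y, v> = 0, i.e. iff 4y_1 - y_2 + 2y_4 = 0. When this holds, K y = u (v·y) = 0, so (I - K) y = y and x = y is a particular solution; the full solution set is the line x = y + c·u = y + c·(1, 3, -1, 0), c ∈ C.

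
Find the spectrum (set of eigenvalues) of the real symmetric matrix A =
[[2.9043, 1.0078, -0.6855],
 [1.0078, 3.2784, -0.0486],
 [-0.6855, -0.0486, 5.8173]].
sigma(A) ≈ {2, 4, 6}

A is real symmetric, so its spectrum consists of real eigenvalues. Expanding the characteristic polynomial of the displayed matrix gives
  det(λ I - A) = p(λ) = λ^3 + (-12)λ^2 + (44)λ + (-48).
Solving p(λ) = 0 yields eigenvalues ≈ 2, 4, 6. (A is shown rounded to 4 decimals, so these recover the underlying integer eigenvalues to within that precision.)
Verification: the trace of A = 12 equals the sum of eigenvalues 12, and det(A) ≈ 48.0005 matches the eigenvalue product 48.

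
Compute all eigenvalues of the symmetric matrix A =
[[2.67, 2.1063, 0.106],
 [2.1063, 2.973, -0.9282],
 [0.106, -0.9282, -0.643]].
sigma(A) ≈ {-1, 1, 5}

A is real symmetric, so its spectrum consists of real eigenvalues. Expanding the characteristic polynomial of the displayed matrix gives
  det(λ I - A) = p(λ) = λ^3 + (-5)λ^2 + (-1)λ + (5).
Solving p(λ) = 0 yields eigenvalues ≈ -1, 1, 5. (A is shown rounded to 4 decimals, so these recover the underlying integer eigenvalues to within that precision.)
Verification: the trace of A = 5 equals the sum of eigenvalues 5, and det(A) ≈ -4.9996 matches the eigenvalue product -5.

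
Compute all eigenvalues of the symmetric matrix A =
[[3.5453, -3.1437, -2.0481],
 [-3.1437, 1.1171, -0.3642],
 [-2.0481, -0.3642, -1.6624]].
sigma(A) ≈ {-3, 0, 6}

A is real symmetric, so its spectrum consists of real eigenvalues. Expanding the characteristic polynomial of the displayed matrix gives
  det(λ I - A) = p(λ) = λ^3 + (-3)λ^2 + (-18)λ + (0).
Solving p(λ) = 0 yields eigenvalues ≈ -3, 0, 6. (A is shown rounded to 4 decimals, so these recover the underlying integer eigenvalues to within that precision.)
Verification: the trace of A = 3 equals the sum of eigenvalues 3, and det(A) ≈ -0.0007 matches the eigenvalue product 0.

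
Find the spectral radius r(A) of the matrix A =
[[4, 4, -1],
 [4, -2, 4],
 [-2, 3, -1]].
r(A) ≈ 6.5704

The eigenvalues of A are the roots of its characteristic polynomial. With M = A (coefficients from the trace, the sum of principal 2x2 minors, and det A):
  p(λ) = det(λ I - M) = λ^3 - λ^2 - 40λ + 64.
No integer candidate from the rational root theorem (±divisors of 64) is a root, so the roots are irrational. The cubic discriminant is Δ = 193344 > 0, so there are three distinct real roots. p(-7) = -48 and p(-6) = 52 have opposite signs, so a root lies in (-7, -6); Newton's method refines it to λ ≈ -6.5704. p(1) = 24 and p(2) = -12 have opposite signs, so a root lies in (1, 2); Newton's method refines it to λ ≈ 1.6434. p(5) = -36 and p(6) = 4 have opposite signs, so a root lies in (5, 6); Newton's method refines it to λ ≈ 5.927. Check (Vieta): the three roots sum to 1, matching tr M = 1.
Thus the eigenvalues (to 4 decimals) are -6.5704 (modulus 6.5704); 1.6434 (modulus 1.6434); 5.927 (modulus 5.927). The spectral radius is the largest modulus: r(A) ≈ 6.5704. (Cross-check: r(A) ≤ ||A||_2 ≈ 6.7959; equality holds whenever A is normal, though it can also hold for some non-normal A.)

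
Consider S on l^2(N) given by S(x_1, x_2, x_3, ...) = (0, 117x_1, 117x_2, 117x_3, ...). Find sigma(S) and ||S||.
sigma(S) = closed disk {z in C : |z| ≤ 117}; ||S|| = 117

Note S = 117·U where U is the unit right shift (U x)_k = x_{k-1} (with x_0 := 0); so ||S|| = 117||U|| and sigma(S) = 117·sigma(U). ||S x||^2 = sum_{k≥1} |117x_k|^2 = 13689||x||^2, so ||S|| = 117 and sigma(S) ⊂ {|z| ≤ 117}. For any |lambda| < 117, the equation (S - lambda I) x = 0 forces x_1 = 0, then 117x_k = lambda x_{k+1} ⇒ x = 0, so S has no eigenvalues. But (S - lambda I) is not surjective for |lambda| < 117: solving (S - lambda I) x = e_1 would require x_n proportional to (lambda/117)^(-n), which is not in l^2. So every |lambda| < 117 lies in the residual spectrum. The boundary |lambda| = 117 is in the approximate point spectrum (the spectrum is closed). Hence sigma(S) is the closed disk of radius 117.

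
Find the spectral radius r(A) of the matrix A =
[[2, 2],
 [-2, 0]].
r(A) = 2

The eigenvalues of A are the roots of its characteristic polynomial. With M = A (coefficients from the trace and determinant):
  p(λ) = det(λ I - M) = λ^2 - 2λ + 4.
For λ^2 - 2λ + 4 the discriminant is -12. It is negative, so the roots are the complex-conjugate pair λ = 1 ± (sqrt(12)/2) i ≈ 1 ± 1.7321i. For a conjugate pair the product of the roots equals the constant term, so |λ|^2 = 4 and |λ| = sqrt(4) = 2.
Thus the eigenvalues (to 4 decimals) are 1 ± 1.7321i (modulus 2). The spectral radius is the largest modulus: r(A) = 2. (Cross-check: r(A) ≤ ||A||_2 ≈ 3.2361; equality holds whenever A is normal, though it can also hold for some non-normal A.)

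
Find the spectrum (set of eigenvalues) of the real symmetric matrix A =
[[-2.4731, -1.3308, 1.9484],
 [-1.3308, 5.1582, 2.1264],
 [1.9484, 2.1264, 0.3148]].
sigma(A) ≈ {-4, 1, 6}

A is real symmetric, so its spectrum consists of real eigenvalues. Expanding the characteristic polynomial of the displayed matrix gives
  det(λ I - A) = p(λ) = λ^3 + (-3)λ^2 + (-22)λ + (24).
Solving p(λ) = 0 yields eigenvalues ≈ -4, 1, 6. (A is shown rounded to 4 decimals, so these recover the underlying integer eigenvalues to within that precision.)
Verification: the trace of A = 3 equals the sum of eigenvalues 3, and det(A) ≈ -24.0001 matches the eigenvalue product -24.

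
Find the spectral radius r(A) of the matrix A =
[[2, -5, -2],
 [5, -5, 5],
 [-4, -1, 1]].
r(A) ≈ 6.2136

The eigenvalues of A are the roots of its characteristic polynomial. With M = A (coefficients from the trace, the sum of principal 2x2 minors, and det A):
  p(λ) = det(λ I - M) = λ^3 + 2λ^2 + 9λ - 175.
No integer candidate from the rational root theorem (±divisors of 175) is a root, so the roots are irrational. The cubic discriminant is Δ = -880567 < 0, so there is one real root and a complex-conjugate pair. p(4) = -43 and p(5) = 45 have opposite signs, so a root lies in (4, 5); Newton's method refines it to λ ≈ 4.5326. Dividing out (λ - (4.5326)) leaves approximately λ^2 + 6.5326λ + 38.6094. For λ^2 + 6.5326λ + 38.6094 the discriminant is -111.763. It is negative, so the remaining roots are the complex-conjugate pair λ ≈ -3.2663 ± 5.2859i. Their product equals the constant term, so |λ|^2 ≈ 38.6094 and |λ| ≈ 6.2136.
Thus the eigenvalues (to 4 decimals) are 4.5326 (modulus 4.5326); -3.2663 ± 5.2859i (modulus 6.2136). The spectral radius is the largest modulus: r(A) ≈ 6.2136. (Cross-check: r(A) ≤ ||A||_2 ≈ 9.4034; equality holds whenever A is normal, though it can also hold for some non-normal A.)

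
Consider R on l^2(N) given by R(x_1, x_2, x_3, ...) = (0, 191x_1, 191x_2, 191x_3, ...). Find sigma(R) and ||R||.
sigma(R) = closed disk {z in C : |z| ≤ 191}; ||R|| = 191

Note R = 191·U where U is the unit right shift (U x)_k = x_{k-1} (with x_0 := 0); so ||R|| = 191||U|| and sigma(R) = 191·sigma(U). ||R x||^2 = sum_{k≥1} |191x_k|^2 = 36481||x||^2, so ||R|| = 191 and sigma(R) ⊂ {|z| ≤ 191}. For any |lambda| < 191, the equation (R - lambda I) x = 0 forces x_1 = 0, then 191x_k = lambda x_{k+1} ⇒ x = 0, so R has no eigenvalues. But (R - lambda I) is not surjective for |lambda| < 191: solving (R - lambda I) x = e_1 would require x_n proportional to (lambda/191)^(-n), which is not in l^2. So every |lambda| < 191 lies in the residual spectrum. The boundary |lambda| = 191 is in the approximate point spectrum (the spectrum is closed). Hence sigma(R) is the closed disk of radius 191.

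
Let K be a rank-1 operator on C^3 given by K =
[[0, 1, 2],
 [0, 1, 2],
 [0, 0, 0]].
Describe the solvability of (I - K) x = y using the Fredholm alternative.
(I - K) is singular (det(I - K) = 0, i.e. 1 ∈ sigma(K)). (I - K) x = y is solvable iff y ⊥ ker((I - K)^*) = span{(0, 1, 2)}, i.e. iff y_2 + 2y_3 = 0. When solvable, the solutions are x = y + c·(1, 1, 0), c arbitrary (ker(I - K) = span{(1, 1, 0)}, dimension 1).

K has rank 1, so it is an outer product K = u v^T: every row of K is a multiple of one row vector. Reading off the entries, u = (1, 1, 0) and v = (0, 1, 2) (row i of K equals u_i·v^T). A rank-one matrix u v^T satisfies K u = u (v·u) and kills the (2)-dimensional subspace v^⊥, so its characteristic polynomial is lambda^2 (lambda - v·u) with v·u = tr K = 1. Hence the eigenvalues of I - K are 1 (multiplicity 2) and 1 - (1) = 0, so det(I - K) = 0. (Direct check: I - K =
[[1, -1, -2],
 [0, 0, -2],
 [0, 0, 1]]
has determinant 0.) So 1 is an eigenvalue of K and (I - K) is not invertible. The finite-dimensional Fredholm alternative says: either (I - K) is invertible, or ker(I - K) ≠ {0} and then range(I - K) = ker((I - K)^*)^⊥, with dim ker(I - K) = dim ker((I - K)^*). We are in the second case, so we need both kernels. Kernel of I - K: (I - K) u = u - u (v·u) = u - u = 0, so ker(I - K) = span{u} = span{(1, 1, 0)} (it is exactly 1-dimensional because rank(I - K) = 2). Kernel of the adjoint: K is real, so (I - K)^* = I - K^T = I - v u^T, and (I - v u^T) v = v - v (u·v) = 0; hence ker((I - K)^*) = span{v} = span{(0, 1, 2)}. Therefore (I - K) x = y is solvable iff <y, v> = 0, i.e. iff y_2 + 2y_3 = 0. When this holds, K y = u (v·y) = 0, so (I - K) y = y and x = y is a particular solution; the full solution set is the line x = y + c·u = y + c·(1, 1, 0), c ∈ C.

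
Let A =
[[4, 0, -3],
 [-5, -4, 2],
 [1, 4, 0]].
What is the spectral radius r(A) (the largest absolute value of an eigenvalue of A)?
r(A) ≈ 4.9243

The eigenvalues of A are the roots of its characteristic polynomial. With M = A (coefficients from the trace, the sum of principal 2x2 minors, and det A):
  p(λ) = det(λ I - M) = λ^3 - 21λ - 16.
No integer candidate from the rational root theorem (±divisors of 16) is a root, so the roots are irrational. The cubic discriminant is Δ = 30132 > 0, so there are three distinct real roots. p(-5) = -36 and p(-4) = 4 have opposite signs, so a root lies in (-5, -4); Newton's method refines it to λ ≈ -4.1394. p(-1) = 4 and p(0) = -16 have opposite signs, so a root lies in (-1, 0); Newton's method refines it to λ ≈ -0.7849. p(4) = -36 and p(5) = 4 have opposite signs, so a root lies in (4, 5); Newton's method refines it to λ ≈ 4.9243. Check (Vieta): the three roots sum to 0, matching tr M = 0.
Thus the eigenvalues (to 4 decimals) are -4.1394 (modulus 4.1394); -0.7849 (modulus 0.7849); 4.9243 (modulus 4.9243). The spectral radius is the largest modulus: r(A) ≈ 4.9243. (Cross-check: r(A) ≤ ||A||_2 ≈ 8.3797; equality holds whenever A is normal, though it can also hold for some non-normal A.)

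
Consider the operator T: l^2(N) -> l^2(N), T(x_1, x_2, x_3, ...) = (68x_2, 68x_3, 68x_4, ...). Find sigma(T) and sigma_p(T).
sigma(T) = closed disk {z in C : |z| ≤ 68}; sigma_p(T) = open disk {z in C : |z| < 68}

Note T = 68·V where V is the unit left shift (V x)_k = x_{k+1}; so sigma(T) = 68·sigma(V) and ||T|| = 68||V||. ||T x||^2 = 4624sum_{k≥2} |x_k|^2 ≤ 4624||x||^2, with equality on {x : x_1 = 0}, so ||T|| = 68. For any lambda with |lambda| < 68, set r = lambda/68 (|r| < 1); the vector x = (1, r, r^2, ...) is in l^2 and satisfies T x = 68(r, r^2, ...) = lambda x, so lambda is an eigenvalue. On the boundary |lambda| = 68 the geometric series diverges, so no l^2 eigenvector exists, but these lambda lie in the approximate point spectrum. Hence sigma(T) is the closed disk of radius 68 and sigma_p(T) is the open disk.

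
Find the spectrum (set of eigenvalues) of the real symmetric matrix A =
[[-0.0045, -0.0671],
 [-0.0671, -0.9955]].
sigma(A) ≈ {-1, 0}

A is real symmetric, so its spectrum consists of real eigenvalues. Expanding the characteristic polynomial of the displayed matrix gives
  det(λ I - A) = p(λ) = λ^2 + (1)λ + (0).
Solving p(λ) = 0 yields eigenvalues ≈ -1, 0. (A is shown rounded to 4 decimals, so these recover the underlying integer eigenvalues to within that precision.)
Verification: the trace of A = -1 equals the sum of eigenvalues -1, and det(A) ≈ -0.0000 matches the eigenvalue product 0.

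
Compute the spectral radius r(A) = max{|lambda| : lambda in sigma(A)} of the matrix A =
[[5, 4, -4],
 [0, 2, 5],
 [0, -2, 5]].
r(A) = 5

The eigenvalues of A are the roots of its characteristic polynomial. With M = A (coefficients from the trace, the sum of principal 2x2 minors, and det A):
  p(λ) = det(λ I - M) = λ^3 - 12λ^2 + 55λ - 100.
By the rational root theorem any rational root is an integer divisor of 100. Testing λ = 5: p(5) = 125 - 300 + 275 - 100 = 0, so λ = 5 is a root. Dividing out (λ - 5) leaves p(λ) = (λ - 5)(λ^2 - 7λ + 20). For λ^2 - 7λ + 20 the discriminant is -31. It is negative, so the roots are the complex-conjugate pair λ = 7/2 ± (sqrt(31)/2) i ≈ 3.5 ± 2.7839i. For a conjugate pair the product of the roots equals the constant term, so |λ|^2 = 20 and |λ| = sqrt(20) ≈ 4.4721.
Thus the eigenvalues (to 4 decimals) are 3.5 ± 2.7839i (modulus 4.4721); 5 (modulus 5). The spectral radius is the largest modulus: r(A) = 5. (Cross-check: r(A) ≤ ||A||_2 ≈ 9.1088; equality holds whenever A is normal, though it can also hold for some non-normal A.)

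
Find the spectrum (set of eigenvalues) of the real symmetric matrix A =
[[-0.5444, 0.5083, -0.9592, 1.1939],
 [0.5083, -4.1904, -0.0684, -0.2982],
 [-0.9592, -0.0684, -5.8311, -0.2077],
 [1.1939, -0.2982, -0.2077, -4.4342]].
sigma(A) ≈ {-6, -5, -4, 0}

A is real symmetric, so its spectrum consists of real eigenvalues. Expanding the characteristic polynomial of the displayed matrix gives
  det(λ I - A) = p(λ) = λ^4 + (15)λ^3 + (74.0011)λ^2 + (120.0035)λ + (0.0028).
Solving p(λ) = 0 yields eigenvalues ≈ -6, -5, -4, 0. (A is shown rounded to 4 decimals, so these recover the underlying integer eigenvalues to within that precision.)
Verification: the trace of A = -15 equals the sum of eigenvalues -15, and det(A) ≈ 0.0028 matches the eigenvalue product 0.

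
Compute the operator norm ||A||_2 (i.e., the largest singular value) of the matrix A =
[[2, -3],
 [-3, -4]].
||A||_2 = sqrt((38 + sqrt(288))/2) ≈ 5.2426 (= sqrt(largest eigenvalue of A^T A))

||A||_2 = sigma_max(A) = sqrt(lambda_max(A^T A)). Form the symmetric matrix M = A^T A =
[[13, 6],
 [6, 25]].
Its characteristic polynomial (trace, determinant of M give the coefficients) is
  p(λ) = det(λ I - M) = λ^2 - 38λ + 289.
For λ^2 - 38λ + 289 the discriminant is 288. It is nonnegative but not a perfect square, so the roots are real and irrational: λ = (38 ± sqrt(288))/2 ≈ 27.4853, 10.5147.
So the eigenvalues of A^T A are ≈ 10.5147, 27.4853 (all ≥ 0, as they must be for A^T A). The largest is λ_max = (38 + sqrt(288))/2 ≈ 27.4853, hence ||A||_2 = sqrt(λ_max) = sqrt((38 + sqrt(288))/2) ≈ 5.2426.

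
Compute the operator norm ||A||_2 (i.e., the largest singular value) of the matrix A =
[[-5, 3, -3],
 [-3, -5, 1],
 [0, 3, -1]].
||A||_2 ≈ 7.199 (= sqrt(largest eigenvalue of A^T A))

||A||_2 = sigma_max(A) = sqrt(lambda_max(A^T A)). Form the symmetric matrix M = A^T A =
[[34, 0, 12],
 [0, 43, -17],
 [12, -17, 11]].
Its characteristic polynomial (trace, sum of principal 2x2 minors, determinant of M give the coefficients) is
  p(λ) = det(λ I - M) = λ^3 - 88λ^2 + 1876λ - 64.
No integer candidate from the rational root theorem (±divisors of 64) is a root, so the roots are irrational. The cubic discriminant is Δ = 860264192 > 0, so there are three distinct real roots. p(0) = -64 and p(1) = 1725 have opposite signs, so a root lies in (0, 1); Newton's method refines it to λ ≈ 0.0342. p(36) = 80 and p(37) = -471 have opposite signs, so a root lies in (36, 37); Newton's method refines it to λ ≈ 36.1406. p(51) = -625 and p(52) = 144 have opposite signs, so a root lies in (51, 52); Newton's method refines it to λ ≈ 51.8253. Check (Vieta): the three roots sum to 88, matching tr M = 88.
So the eigenvalues of A^T A are ≈ 0.0342, 36.1406, 51.8253 (all ≥ 0, as they must be for A^T A). The largest is λ_max ≈ 51.8253, hence ||A||_2 = sqrt(λ_max) ≈ 7.199.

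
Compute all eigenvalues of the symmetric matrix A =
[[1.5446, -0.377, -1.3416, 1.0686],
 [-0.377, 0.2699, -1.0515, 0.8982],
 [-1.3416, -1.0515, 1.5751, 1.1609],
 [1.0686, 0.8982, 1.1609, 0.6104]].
sigma(A) ≈ {-2, 1, 2, 3}

A is real symmetric, so its spectrum consists of real eigenvalues. Expanding the characteristic polynomial of the displayed matrix gives
  det(λ I - A) = p(λ) = λ^4 + (-4)λ^3 + (-1)λ^2 + (16)λ + (-12).
Solving p(λ) = 0 yields eigenvalues ≈ -2, 1, 2, 3. (A is shown rounded to 4 decimals, so these recover the underlying integer eigenvalues to within that precision.)
Verification: the trace of A = 4 equals the sum of eigenvalues 4, and det(A) ≈ -11.9996 matches the eigenvalue product -12.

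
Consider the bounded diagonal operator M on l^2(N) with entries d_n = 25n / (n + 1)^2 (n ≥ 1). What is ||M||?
||M|| = 25/4 (attained at n = 1)

For M diagonal, ||M|| = sup_n |d_n|. Treat f(x) = 25x / (x + 1)^2 for real x > 0. By the quotient rule, f'(x) = 25(1 - x)/(x + 1)^3, which is positive for x < 1 and negative for x > 1. So f has a unique maximum at x = 1, and since 1 is a positive integer, the supremum over n ≥ 1 is attained at n = 1: d_1 = 25·1/(1 + 1)^2 = 25·1/4 = 25/4. Hence ||M|| = 25/4.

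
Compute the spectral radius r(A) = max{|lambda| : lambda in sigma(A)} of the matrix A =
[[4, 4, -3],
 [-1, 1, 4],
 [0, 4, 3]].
r(A) ≈ 6.1

The eigenvalues of A are the roots of its characteristic polynomial. With M = A (coefficients from the trace, the sum of principal 2x2 minors, and det A):
  p(λ) = det(λ I - M) = λ^3 - 8λ^2 + 7λ + 28.
No integer candidate from the rational root theorem (±divisors of 28) is a root, so the roots are irrational. The cubic discriminant is Δ = 9716 > 0, so there are three distinct real roots. p(-2) = -26 and p(-1) = 12 have opposite signs, so a root lies in (-2, -1); Newton's method refines it to λ ≈ -1.3936. p(3) = 4 and p(4) = -8 have opposite signs, so a root lies in (3, 4); Newton's method refines it to λ ≈ 3.2937. p(6) = -2 and p(7) = 28 have opposite signs, so a root lies in (6, 7); Newton's method refines it to λ ≈ 6.1. Check (Vieta): the three roots sum to 8, matching tr M = 8.
Thus the eigenvalues (to 4 decimals) are -1.3936 (modulus 1.3936); 3.2937 (modulus 3.2937); 6.1 (modulus 6.1). The spectral radius is the largest modulus: r(A) ≈ 6.1. (Cross-check: r(A) ≤ ||A||_2 ≈ 6.7914; equality holds whenever A is normal, though it can also hold for some non-normal A.)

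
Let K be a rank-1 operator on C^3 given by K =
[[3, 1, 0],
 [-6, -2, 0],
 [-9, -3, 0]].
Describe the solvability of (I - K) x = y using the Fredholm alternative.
(I - K) is singular (det(I - K) = 0, i.e. 1 ∈ sigma(K)). (I - K) x = y is solvable iff y ⊥ ker((I - K)^*) = span{(3, 1, 0)}, i.e. iff 3y_1 + y_2 = 0. When solvable, the solutions are x = y + c·(1, -2, -3), c arbitrary (ker(I - K) = span{(1, -2, -3)}, dimension 1).

K has rank 1, so it is an outer product K = u v^T: every row of K is a multiple of one row vector. Reading off the entries, u = (1, -2, -3) and v = (3, 1, 0) (row i of K equals u_i·v^T). A rank-one matrix u v^T satisfies K u = u (v·u) and kills the (2)-dimensional subspace v^⊥, so its characteristic polynomial is lambda^2 (lambda - v·u) with v·u = tr K = 1. Hence the eigenvalues of I - K are 1 (multiplicity 2) and 1 - (1) = 0, so det(I - K) = 0. (Direct check: I - K =
[[-2, -1, 0],
 [6, 3, 0],
 [9, 3, 1]]
has determinant 0.) So 1 is an eigenvalue of K and (I - K) is not invertible. The finite-dimensional Fredholm alternative says: either (I - K) is invertible, or ker(I - K) ≠ {0} and then range(I - K) = ker((I - K)^*)^⊥, with dim ker(I - K) = dim ker((I - K)^*). We are in the second case, so we need both kernels. Kernel of I - K: (I - K) u = u - u (v·u) = u - u = 0, so ker(I - K) = span{u} = span{(1, -2, -3)} (it is exactly 1-dimensional because rank(I - K) = 2). Kernel of the adjoint: K is real, so (I - K)^* = I - K^T = I - v u^T, and (I - v u^T) v = v - v (u·v) = 0; hence ker((I - K)^*) = span{v} = span{(3, 1, 0)}. Therefore (I - K) x = y is solvable iff <y, v> = 0, i.e. iff 3y_1 + y_2 = 0. When this holds, K y = u (v·y) = 0, so (I - K) y = y and x = y is a particular solution; the full solution set is the line x = y + c·u = y + c·(1, -2, -3), c ∈ C.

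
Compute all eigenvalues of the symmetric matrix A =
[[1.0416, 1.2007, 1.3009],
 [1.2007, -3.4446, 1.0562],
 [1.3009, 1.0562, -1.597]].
sigma(A) ≈ {-4, -2, 2}

A is real symmetric, so its spectrum consists of real eigenvalues. Expanding the characteristic polynomial of the displayed matrix gives
  det(λ I - A) = p(λ) = λ^3 + (4)λ^2 + (-4)λ + (-16).
Solving p(λ) = 0 yields eigenvalues ≈ -4, -2, 2. (A is shown rounded to 4 decimals, so these recover the underlying integer eigenvalues to within that precision.)
Verification: the trace of A = -4 equals the sum of eigenvalues -4, and det(A) ≈ 15.9993 matches the eigenvalue product 16.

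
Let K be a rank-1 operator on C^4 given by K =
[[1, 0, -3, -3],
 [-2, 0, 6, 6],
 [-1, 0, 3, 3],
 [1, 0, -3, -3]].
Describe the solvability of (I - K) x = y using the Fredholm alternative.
(I - K) is singular (det(I - K) = 0, i.e. 1 ∈ sigma(K)). (I - K) x = y is solvable iff y ⊥ ker((I - K)^*) = span{(1, 0, -3, -3)}, i.e. iff y_1 - 3y_3 - 3y_4 = 0. When solvable, the solutions are x = y + c·(1, -2, -1, 1), c arbitrary (ker(I - K) = span{(1, -2, -1, 1)}, dimension 1).

K has rank 1, so it is an outer product K = u v^T: every row of K is a multiple of one row vector. Reading off the entries, u = (1, -2, -1, 1) and v = (1, 0, -3, -3) (row i of K equals u_i·v^T). A rank-one matrix u v^T satisfies K u = u (v·u) and kills the (3)-dimensional subspace v^⊥, so its characteristic polynomial is lambda^3 (lambda - v·u) with v·u = tr K = 1. Hence the eigenvalues of I - K are 1 (multiplicity 3) and 1 - (1) = 0, so det(I - K) = 0. (Direct check: I - K =
[[0, 0, 3, 3],
 [2, 1, -6, -6],
 [1, 0, -2, -3],
 [-1, 0, 3, 4]]
has determinant 0.) So 1 is an eigenvalue of K and (I - K) is not invertible. The finite-dimensional Fredholm alternative says: either (I - K) is invertible, or ker(I - K) ≠ {0} and then range(I - K) = ker((I - K)^*)^⊥, with dim ker(I - K) = dim ker((I - K)^*). We are in the second case, so we need both kernels. Kernel of I - K: (I - K) u = u - u (v·u) = u - u = 0, so ker(I - K) = span{u} = span{(1, -2, -1, 1)} (it is exactly 1-dimensional because rank(I - K) = 3). Kernel of the adjoint: K is real, so (I - K)^* = I - K^T = I - v u^T, and (I - v u^T) v = v - v (u·v) = 0; hence ker((I - K)^*) = span{v} = span{(1, 0, -3, -3)}. Therefore (I - K) x = y is solvable iff <y, v> = 0, i.e. iff y_1 - 3y_3 - 3y_4 = 0. When this holds, K y = u (v·y) = 0, so (I - K) y = y and x = y is a particular solution; the full solution set is the line x = y + c·u = y + c·(1, -2, -1, 1), c ∈ C.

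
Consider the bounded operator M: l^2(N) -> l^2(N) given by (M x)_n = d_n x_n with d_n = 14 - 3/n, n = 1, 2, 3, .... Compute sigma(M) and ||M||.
sigma(M) = {14 - 3/n : n ≥ 1} ∪ {14}; ||M|| = 14

A bounded diagonal operator on l^2 with diagonal entries d_n has spectrum equal to the closure of {d_n : n ≥ 1}: every d_n is an eigenvalue (with eigenvector e_n), so {d_n} ⊂ sigma(M); the spectrum is closed, so its closure is too; and for lambda not in the closure, (M - lambda I) has bounded inverse (the diagonal entries 1/(d_n - lambda) are bounded). For our sequence d_n = 14 - 3/n, n = 1, 2, 3, ...:
  - {d_n} = {14 - 3/n : n ≥ 1}; the only limit point is 14
  - closure = {14 - 3/n : n ≥ 1} ∪ {14}
For the norm: a diagonal operator has ||M|| = sup_n |d_n|. Here d_n = 14 - 3/n increases monotonically from d_1 = 11 toward 14, with all terms in [11, 14); so sup_n |d_n| = 14 (the supremum is the limit, not attained). So ||M|| = 14.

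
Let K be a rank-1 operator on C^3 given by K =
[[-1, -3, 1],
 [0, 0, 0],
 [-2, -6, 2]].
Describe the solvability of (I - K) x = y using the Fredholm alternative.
(I - K) is singular (det(I - K) = 0, i.e. 1 ∈ sigma(K)). (I - K) x = y is solvable iff y ⊥ ker((I - K)^*) = span{(-1, -3, 1)}, i.e. iff -y_1 - 3y_2 + y_3 = 0. When solvable, the solutions are x = y + c·(1, 0, 2), c arbitrary (ker(I - K) = span{(1, 0, 2)}, dimension 1).

K has rank 1, so it is an outer product K = u v^T: every row of K is a multiple of one row vector. Reading off the entries, u = (1, 0, 2) and v = (-1, -3, 1) (row i of K equals u_i·v^T). A rank-one matrix u v^T satisfies K u = u (v·u) and kills the (2)-dimensional subspace v^⊥, so its characteristic polynomial is lambda^2 (lambda - v·u) with v·u = tr K = 1. Hence the eigenvalues of I - K are 1 (multiplicity 2) and 1 - (1) = 0, so det(I - K) = 0. (Direct check: I - K =
[[2, 3, -1],
 [0, 1, 0],
 [2, 6, -1]]
has determinant 0.) So 1 is an eigenvalue of K and (I - K) is not invertible. The finite-dimensional Fredholm alternative says: either (I - K) is invertible, or ker(I - K) ≠ {0} and then range(I - K) = ker((I - K)^*)^⊥, with dim ker(I - K) = dim ker((I - K)^*). We are in the second case, so we need both kernels. Kernel of I - K: (I - K) u = u - u (v·u) = u - u = 0, so ker(I - K) = span{u} = span{(1, 0, 2)} (it is exactly 1-dimensional because rank(I - K) = 2). Kernel of the adjoint: K is real, so (I - K)^* = I - K^T = I - v u^T, and (I - v u^T) v = v - v (u·v) = 0; hence ker((I - K)^*) = span{v} = span{(-1, -3, 1)}. Therefore (I - K) x = y is solvable iff <y, v> = 0, i.e. iff -y_1 - 3y_2 + y_3 = 0. When this holds, K y = u (v·y) = 0, so (I - K) y = y and x = y is a particular solution; the full solution set is the line x = y + c·u = y + c·(1, 0, 2), c ∈ C.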